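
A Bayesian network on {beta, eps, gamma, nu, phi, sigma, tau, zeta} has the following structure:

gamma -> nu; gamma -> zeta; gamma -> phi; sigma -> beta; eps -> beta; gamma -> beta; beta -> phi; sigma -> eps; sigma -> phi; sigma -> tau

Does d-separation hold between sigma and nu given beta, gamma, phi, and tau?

Enumerating the 6 paths from sigma to nu and testing each for blocking by {beta, gamma, phi, tau}:
Path 1: sigma → phi ← gamma → nu
  gamma is a fork here and gamma is conditioned on, so the path is blocked at gamma.
Path 2: sigma → phi ← beta ← gamma → nu
  beta is a chain here and beta is conditioned on, so the path is blocked at beta.
Path 3: sigma → eps → beta → phi ← gamma → nu
  beta is a chain here and beta is conditioned on, so the path is blocked at beta.
Path 4: sigma → eps → beta ← gamma → nu
  gamma is a fork here and gamma is conditioned on, so the path is blocked at gamma.
Path 5: sigma → beta → phi ← gamma → nu
  beta is a chain here and beta is conditioned on, so the path is blocked at beta.
Path 6: sigma → beta ← gamma → nu
  gamma is a fork here and gamma is conditioned on, so the path is blocked at gamma.
All paths are blocked; sigma ⊥ nu | {beta, gamma, phi, tau} holds.

Yes — sigma and nu are d-separated given {beta, gamma, phi, tau}.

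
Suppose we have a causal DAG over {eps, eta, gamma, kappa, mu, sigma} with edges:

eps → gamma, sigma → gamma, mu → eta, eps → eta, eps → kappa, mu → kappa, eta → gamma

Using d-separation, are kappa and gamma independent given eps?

No — kappa and gamma are not d-separated given {eps}.

4 paths connect kappa and gamma; each must be blocked for d-separation to hold:
  1. kappa ← mu → eta ← eps → gamma — mu:fork[open]; eta:collider[blocks]; eps:fork[blocks] ⇒ blocked
  2. kappa ← mu → eta → gamma — mu:fork[open]; eta:chain[open] ⇒ active
  3. kappa ← eps → eta → gamma — eps:fork[blocks]; eta:chain[open] ⇒ blocked
  4. kappa ← eps → gamma — eps:fork[blocks] ⇒ blocked
At least one path is unblocked, so d-separation fails.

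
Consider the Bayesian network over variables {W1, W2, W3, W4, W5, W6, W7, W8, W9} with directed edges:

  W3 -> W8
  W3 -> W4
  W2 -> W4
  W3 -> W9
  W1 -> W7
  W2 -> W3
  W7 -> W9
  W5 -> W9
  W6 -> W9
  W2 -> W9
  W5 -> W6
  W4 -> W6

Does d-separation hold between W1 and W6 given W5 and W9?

We examine all 6 paths between W1 and W6:
Path 1: W1 → W7 → W9 ← W3 → W4 → W6
  W7 is a chain and W7 is not conditioned on; W9 is a collider and W9 is conditioned on, which opens it; W3 is a fork and W3 is not conditioned on; W4 is a chain and W4 is not conditioned on — no node blocks this path, so it is active.
Path 2: W1 → W7 → W9 ← W3 ← W2 → W4 → W6
  W7 is a chain and W7 is not conditioned on; W9 is a collider and W9 is conditioned on, which opens it; W3 is a chain and W3 is not conditioned on; W2 is a fork and W2 is not conditioned on; W4 is a chain and W4 is not conditioned on — no node blocks this path, so it is active.
Path 3: W1 → W7 → W9 ← W6
  W7 is a chain and W7 is not conditioned on; W9 is a collider and W9 is conditioned on, which opens it — no node blocks this path, so it is active.
Path 4: W1 → W7 → W9 ← W5 → W6
  W5 is a fork here and W5 is conditioned on, so the path is blocked at W5.
Path 5: W1 → W7 → W9 ← W2 → W3 → W4 → W6
  W7 is a chain and W7 is not conditioned on; W9 is a collider and W9 is conditioned on, which opens it; W2 is a fork and W2 is not conditioned on; W3 is a chain and W3 is not conditioned on; W4 is a chain and W4 is not conditioned on — no node blocks this path, so it is active.
Path 6: W1 → W7 → W9 ← W2 → W4 → W6
  W7 is a chain and W7 is not conditioned on; W9 is a collider and W9 is conditioned on, which opens it; W2 is a fork and W2 is not conditioned on; W4 is a chain and W4 is not conditioned on — no node blocks this path, so it is active.
Since the path W1 → W7 → W9 ← W3 → W4 → W6 is active, W1 and W6 are not d-separated given {W5, W9}.

No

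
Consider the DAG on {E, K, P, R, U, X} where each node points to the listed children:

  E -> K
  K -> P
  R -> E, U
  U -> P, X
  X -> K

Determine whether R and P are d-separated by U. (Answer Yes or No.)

We examine all 4 paths between R and P:
Path 1: R → U → P
  U is a chain here and U is conditioned on, so the path is blocked at U.
Path 2: R → U → X → K → P
  U is a chain here and U is conditioned on, so the path is blocked at U.
Path 3: R → E → K → P
  E is a chain and E is not conditioned on; K is a chain and K is not conditioned on — no node blocks this path, so it is active.
Path 4: R → E → K ← X ← U → P
  K is a collider here and neither K nor any of its descendants is conditioned on, so the collider stays closed — the path is blocked at K.
Since the path R → E → K → P is active, R and P are not d-separated given {U}.

No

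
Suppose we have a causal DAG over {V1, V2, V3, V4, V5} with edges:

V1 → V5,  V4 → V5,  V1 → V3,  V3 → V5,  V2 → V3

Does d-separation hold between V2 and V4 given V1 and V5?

No

Enumerating the 2 paths from V2 to V4 and testing each for blocking by {V1, V5}:
Path 1: V2 → V3 ← V1 → V5 ← V4
  V1 is a fork here and V1 is conditioned on, so the path is blocked at V1.
Path 2: V2 → V3 → V5 ← V4
  V3 is a chain and V3 is not conditioned on; V5 is a collider and V5 is conditioned on, which opens it — no node blocks this path, so it is active.
Since the path V2 → V3 → V5 ← V4 is active, V2 and V4 are not d-separated given {V1, V5}.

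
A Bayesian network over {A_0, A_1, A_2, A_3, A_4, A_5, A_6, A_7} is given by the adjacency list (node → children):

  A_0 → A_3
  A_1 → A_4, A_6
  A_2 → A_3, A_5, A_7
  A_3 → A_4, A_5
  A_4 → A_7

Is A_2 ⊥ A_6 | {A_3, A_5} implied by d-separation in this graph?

We examine all 3 paths between A_2 and A_6:
Path 1: A_2 → A_5 ← A_3 → A_4 ← A_1 → A_6
  A_3 is a fork here and A_3 is conditioned on, so the path is blocked at A_3.
Path 2: A_2 → A_3 → A_4 ← A_1 → A_6
  A_3 is a chain here and A_3 is conditioned on, so the path is blocked at A_3.
Path 3: A_2 → A_7 ← A_4 ← A_1 → A_6
  A_7 is a collider here and neither A_7 nor any of its descendants is conditioned on, so the collider stays closed — the path is blocked at A_7.
Since every path is blocked, d-separation holds.

Yes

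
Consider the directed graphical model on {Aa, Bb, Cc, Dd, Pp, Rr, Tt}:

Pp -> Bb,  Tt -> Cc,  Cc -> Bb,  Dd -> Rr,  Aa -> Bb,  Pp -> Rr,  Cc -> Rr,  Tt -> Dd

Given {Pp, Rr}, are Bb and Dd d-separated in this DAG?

No

4 paths connect Bb and Dd; each must be blocked for d-separation to hold:
Path 1: Bb ← Cc → Rr ← Dd
  Cc is a fork and Cc is not conditioned on; Rr is a collider and Rr is conditioned on, which opens it — no node blocks this path, so it is active.
Path 2: Bb ← Cc ← Tt → Dd
  Cc is a chain and Cc is not conditioned on; Tt is a fork and Tt is not conditioned on — no node blocks this path, so it is active.
Path 3: Bb ← Pp → Rr ← Cc ← Tt → Dd
  Pp is a fork here and Pp is conditioned on, so the path is blocked at Pp.
Path 4: Bb ← Pp → Rr ← Dd
  Pp is a fork here and Pp is conditioned on, so the path is blocked at Pp.
At least one path is unblocked, so d-separation fails.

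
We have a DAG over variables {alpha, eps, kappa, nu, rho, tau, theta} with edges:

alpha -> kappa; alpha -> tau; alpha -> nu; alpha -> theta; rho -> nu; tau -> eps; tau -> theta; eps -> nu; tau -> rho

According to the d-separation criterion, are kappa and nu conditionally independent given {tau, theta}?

No — kappa and nu are not d-separated given {tau, theta}.

Enumerating the 5 paths from kappa to nu and testing each for blocking by {tau, theta}:
Path 1: kappa ← alpha → nu
  alpha is a fork and alpha is not conditioned on — no node blocks this path, so it is active.
Path 2: kappa ← alpha → theta ← tau → rho → nu
  tau is a fork here and tau is conditioned on, so the path is blocked at tau.
Path 3: kappa ← alpha → theta ← tau → eps → nu
  tau is a fork here and tau is conditioned on, so the path is blocked at tau.
Path 4: kappa ← alpha → tau → rho → nu
  tau is a chain here and tau is conditioned on, so the path is blocked at tau.
Path 5: kappa ← alpha → tau → eps → nu
  tau is a chain here and tau is conditioned on, so the path is blocked at tau.
Since the path kappa ← alpha → nu is active, kappa and nu are not d-separated given {tau, theta}.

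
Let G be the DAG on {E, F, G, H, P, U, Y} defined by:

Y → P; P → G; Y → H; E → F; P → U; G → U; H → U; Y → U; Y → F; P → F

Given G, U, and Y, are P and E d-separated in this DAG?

There are 6 undirected paths between P and E; checking each against the conditioning set {G, U, Y}:
Path 1: P → F ← E
  F is a collider here and neither F nor any of its descendants is conditioned on, so the collider stays closed — the path is blocked at F.
Path 2: P ← Y → F ← E
  Y is a fork here and Y is conditioned on, so the path is blocked at Y.
Path 3: P → U ← H ← Y → F ← E
  Y is a fork here and Y is conditioned on, so the path is blocked at Y.
Path 4: P → U ← Y → F ← E
  Y is a fork here and Y is conditioned on, so the path is blocked at Y.
Path 5: P → G → U ← H ← Y → F ← E
  G is a chain here and G is conditioned on, so the path is blocked at G.
Path 6: P → G → U ← Y → F ← E
  G is a chain here and G is conditioned on, so the path is blocked at G.
Every path is blocked, so P and E are d-separated given {G, U, Y}.

Yes — P and E are d-separated given {G, U, Y}.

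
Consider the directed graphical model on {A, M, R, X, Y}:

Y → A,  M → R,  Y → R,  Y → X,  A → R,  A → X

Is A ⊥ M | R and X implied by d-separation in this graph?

3 paths connect A and M; each must be blocked for d-separation to hold:
  1. A → R ← M — R:collider[open] ⇒ active
  2. A → X ← Y → R ← M — X:collider[open]; Y:fork[open]; R:collider[open] ⇒ active
  3. A ← Y → R ← M — Y:fork[open]; R:collider[open] ⇒ active
Because an active path exists, A and M are not d-separated.

No — A and M are not d-separated given {R, X}.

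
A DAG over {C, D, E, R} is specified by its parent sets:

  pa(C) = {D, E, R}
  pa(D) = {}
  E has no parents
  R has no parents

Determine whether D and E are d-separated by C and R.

The only undirected path from D to E is:
  1. D → C ← E — C:collider[open] ⇒ active
At least one path is unblocked, so d-separation fails.

No — D and E are not d-separated given {C, R}.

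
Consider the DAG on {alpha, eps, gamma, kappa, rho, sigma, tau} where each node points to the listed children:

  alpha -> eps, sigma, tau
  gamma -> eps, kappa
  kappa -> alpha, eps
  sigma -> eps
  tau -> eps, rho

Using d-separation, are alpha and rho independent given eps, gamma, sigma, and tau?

Yes

Enumerating the 5 paths from alpha to rho and testing each for blocking by {eps, gamma, sigma, tau}:
Path 1: alpha → sigma → eps ← tau → rho
  sigma is a chain here and sigma is conditioned on, so the path is blocked at sigma.
Path 2: alpha → tau → rho
  tau is a chain here and tau is conditioned on, so the path is blocked at tau.
Path 3: alpha ← kappa ← gamma → eps ← tau → rho
  gamma is a fork here and gamma is conditioned on, so the path is blocked at gamma.
Path 4: alpha ← kappa → eps ← tau → rho
  tau is a fork here and tau is conditioned on, so the path is blocked at tau.
Path 5: alpha → eps ← tau → rho
  tau is a fork here and tau is conditioned on, so the path is blocked at tau.
Since every path is blocked, d-separation holds.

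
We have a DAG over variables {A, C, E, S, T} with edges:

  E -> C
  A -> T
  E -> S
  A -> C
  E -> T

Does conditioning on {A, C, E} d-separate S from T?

There are 2 undirected paths between S and T; checking each against the conditioning set {A, C, E}:
Path 1: S ← E → T
  E is a fork here and E is conditioned on, so the path is blocked at E.
Path 2: S ← E → C ← A → T
  E is a fork here and E is conditioned on, so the path is blocked at E.
Every path is blocked, so S and T are d-separated given {A, C, E}.

Yes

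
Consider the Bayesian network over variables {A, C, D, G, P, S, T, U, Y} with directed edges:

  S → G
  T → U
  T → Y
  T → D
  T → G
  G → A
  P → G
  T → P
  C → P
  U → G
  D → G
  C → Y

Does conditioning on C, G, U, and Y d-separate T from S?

No

Enumerating the 5 paths from T to S and testing each for blocking by {C, G, U, Y}:
  1. T → Y ← C → P → G ← S — Y:collider[open]; C:fork[blocks]; P:chain[open]; G:collider[open] ⇒ blocked
  2. T → G ← S — G:collider[open] ⇒ active
  3. T → U → G ← S — U:chain[blocks]; G:collider[open] ⇒ blocked
  4. T → D → G ← S — D:chain[open]; G:collider[open] ⇒ active
  5. T → P → G ← S — P:chain[open]; G:collider[open] ⇒ active
Since the path T → G ← S is active, T and S are not d-separated given {C, G, U, Y}.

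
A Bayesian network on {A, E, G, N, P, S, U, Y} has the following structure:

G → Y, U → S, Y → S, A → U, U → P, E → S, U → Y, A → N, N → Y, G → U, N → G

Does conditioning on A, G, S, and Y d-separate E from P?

We examine all 6 paths between E and P:
Path 1: E → S ← U → P
  S is a collider and S is conditioned on, which opens it; U is a fork and U is not conditioned on — no node blocks this path, so it is active.
Path 2: E → S ← Y ← U → P
  Y is a chain here and Y is conditioned on, so the path is blocked at Y.
Path 3: E → S ← Y ← G → U → P
  Y is a chain here and Y is conditioned on, so the path is blocked at Y.
Path 4: E → S ← Y ← G ← N ← A → U → P
  Y is a chain here and Y is conditioned on, so the path is blocked at Y.
Path 5: E → S ← Y ← N → G → U → P
  Y is a chain here and Y is conditioned on, so the path is blocked at Y.
Path 6: E → S ← Y ← N ← A → U → P
  Y is a chain here and Y is conditioned on, so the path is blocked at Y.
Because an active path exists, E and P are not d-separated.

No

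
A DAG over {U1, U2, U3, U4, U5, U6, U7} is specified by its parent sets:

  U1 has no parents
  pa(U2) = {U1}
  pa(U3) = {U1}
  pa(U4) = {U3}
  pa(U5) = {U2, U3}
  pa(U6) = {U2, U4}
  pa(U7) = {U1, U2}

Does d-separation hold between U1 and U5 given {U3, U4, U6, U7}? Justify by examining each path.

No

We examine all 6 paths between U1 and U5:
Path 1: U1 → U2 → U6 ← U4 ← U3 → U5
  U4 is a chain here and U4 is conditioned on, so the path is blocked at U4.
Path 2: U1 → U2 → U5
  U2 is a chain and U2 is not conditioned on — no node blocks this path, so it is active.
Path 3: U1 → U7 ← U2 → U6 ← U4 ← U3 → U5
  U4 is a chain here and U4 is conditioned on, so the path is blocked at U4.
Path 4: U1 → U7 ← U2 → U5
  U7 is a collider and U7 is conditioned on, which opens it; U2 is a fork and U2 is not conditioned on — no node blocks this path, so it is active.
Path 5: U1 → U3 → U4 → U6 ← U2 → U5
  U3 is a chain here and U3 is conditioned on, so the path is blocked at U3.
Path 6: U1 → U3 → U5
  U3 is a chain here and U3 is conditioned on, so the path is blocked at U3.
At least one path is unblocked, so d-separation fails.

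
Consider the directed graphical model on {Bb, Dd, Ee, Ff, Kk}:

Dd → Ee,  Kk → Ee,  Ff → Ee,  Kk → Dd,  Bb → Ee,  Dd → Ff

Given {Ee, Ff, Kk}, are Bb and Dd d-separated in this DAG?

3 paths connect Bb and Dd; each must be blocked for d-separation to hold:
Path 1: Bb → Ee ← Dd
  Ee is a collider and Ee is conditioned on, which opens it — no node blocks this path, so it is active.
Path 2: Bb → Ee ← Ff ← Dd
  Ff is a chain here and Ff is conditioned on, so the path is blocked at Ff.
Path 3: Bb → Ee ← Kk → Dd
  Kk is a fork here and Kk is conditioned on, so the path is blocked at Kk.
Since the path Bb → Ee ← Dd is active, Bb and Dd are not d-separated given {Ee, Ff, Kk}.

No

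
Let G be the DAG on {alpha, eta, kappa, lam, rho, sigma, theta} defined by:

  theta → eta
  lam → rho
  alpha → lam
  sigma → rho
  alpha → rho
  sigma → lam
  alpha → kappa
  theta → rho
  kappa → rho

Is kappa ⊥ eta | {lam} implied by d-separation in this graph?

4 paths connect kappa and eta; each must be blocked for d-separation to hold:
Path 1: kappa → rho ← theta → eta
  rho is a collider here and neither rho nor any of its descendants is conditioned on, so the collider stays closed — the path is blocked at rho.
Path 2: kappa ← alpha → rho ← theta → eta
  rho is a collider here and neither rho nor any of its descendants is conditioned on, so the collider stays closed — the path is blocked at rho.
Path 3: kappa ← alpha → lam → rho ← theta → eta
  lam is a chain here and lam is conditioned on, so the path is blocked at lam.
Path 4: kappa ← alpha → lam ← sigma → rho ← theta → eta
  rho is a collider here and neither rho nor any of its descendants is conditioned on, so the collider stays closed — the path is blocked at rho.
Since every path is blocked, d-separation holds.

Yes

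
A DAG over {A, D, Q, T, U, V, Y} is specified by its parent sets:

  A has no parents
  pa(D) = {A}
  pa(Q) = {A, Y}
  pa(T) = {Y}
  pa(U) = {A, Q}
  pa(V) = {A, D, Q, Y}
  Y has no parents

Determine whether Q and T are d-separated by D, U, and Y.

Enumerating the 6 paths from Q to T and testing each for blocking by {D, U, Y}:
  1. Q → V ← Y → T — V:collider[blocks]; Y:fork[blocks] ⇒ blocked
  2. Q ← A → V ← Y → T — A:fork[open]; V:collider[blocks]; Y:fork[blocks] ⇒ blocked
  3. Q ← A → D → V ← Y → T — A:fork[open]; D:chain[blocks]; V:collider[blocks]; Y:fork[blocks] ⇒ blocked
  4. Q → U ← A → V ← Y → T — U:collider[open]; A:fork[open]; V:collider[blocks]; Y:fork[blocks] ⇒ blocked
  5. Q → U ← A → D → V ← Y → T — U:collider[open]; A:fork[open]; D:chain[blocks]; V:collider[blocks]; Y:fork[blocks] ⇒ blocked
  6. Q ← Y → T — Y:fork[blocks] ⇒ blocked
Since every path is blocked, d-separation holds.

Yes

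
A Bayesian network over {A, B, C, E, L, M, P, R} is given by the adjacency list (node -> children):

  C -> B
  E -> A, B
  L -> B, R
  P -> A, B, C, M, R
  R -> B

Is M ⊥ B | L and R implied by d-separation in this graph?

No

We examine all 5 paths between M and B:
Path 1: M ← P → B
  P is a fork and P is not conditioned on — no node blocks this path, so it is active.
Path 2: M ← P → C → B
  P is a fork and P is not conditioned on; C is a chain and C is not conditioned on — no node blocks this path, so it is active.
Path 3: M ← P → A ← E → B
  A is a collider here and neither A nor any of its descendants is conditioned on, so the collider stays closed — the path is blocked at A.
Path 4: M ← P → R → B
  R is a chain here and R is conditioned on, so the path is blocked at R.
Path 5: M ← P → R ← L → B
  L is a fork here and L is conditioned on, so the path is blocked at L.
Since the path M ← P → B is active, M and B are not d-separated given {L, R}.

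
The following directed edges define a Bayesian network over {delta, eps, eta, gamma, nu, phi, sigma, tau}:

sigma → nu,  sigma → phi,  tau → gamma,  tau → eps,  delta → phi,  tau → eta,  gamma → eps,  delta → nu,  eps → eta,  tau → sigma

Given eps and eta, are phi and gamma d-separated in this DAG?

6 paths connect phi and gamma; each must be blocked for d-separation to hold:
Path 1: phi ← delta → nu ← sigma ← tau → eta ← eps ← gamma
  nu is a collider here and neither nu nor any of its descendants is conditioned on, so the collider stays closed — the path is blocked at nu.
Path 2: phi ← delta → nu ← sigma ← tau → eps ← gamma
  nu is a collider here and neither nu nor any of its descendants is conditioned on, so the collider stays closed — the path is blocked at nu.
Path 3: phi ← delta → nu ← sigma ← tau → gamma
  nu is a collider here and neither nu nor any of its descendants is conditioned on, so the collider stays closed — the path is blocked at nu.
Path 4: phi ← sigma ← tau → eta ← eps ← gamma
  eps is a chain here and eps is conditioned on, so the path is blocked at eps.
Path 5: phi ← sigma ← tau → eps ← gamma
  sigma is a chain and sigma is not conditioned on; tau is a fork and tau is not conditioned on; eps is a collider and eps is conditioned on, which opens it — no node blocks this path, so it is active.
Path 6: phi ← sigma ← tau → gamma
  sigma is a chain and sigma is not conditioned on; tau is a fork and tau is not conditioned on — no node blocks this path, so it is active.
Because an active path exists, phi and gamma are not d-separated.

No — phi and gamma are not d-separated given {eps, eta}.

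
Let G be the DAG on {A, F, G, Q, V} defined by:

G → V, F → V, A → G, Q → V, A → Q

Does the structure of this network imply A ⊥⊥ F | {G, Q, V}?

Yes

2 paths connect A and F; each must be blocked for d-separation to hold:
  1. A → G → V ← F — G:chain[blocks]; V:collider[open] ⇒ blocked
  2. A → Q → V ← F — Q:chain[blocks]; V:collider[open] ⇒ blocked
Every path is blocked, so A and F are d-separated given {G, Q, V}.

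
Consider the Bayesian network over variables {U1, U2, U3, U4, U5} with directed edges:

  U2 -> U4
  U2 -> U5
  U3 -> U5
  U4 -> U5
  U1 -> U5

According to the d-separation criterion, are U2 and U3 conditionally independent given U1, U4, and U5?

We examine all 2 paths between U2 and U3:
  1. U2 → U5 ← U3 — U5:collider[open] ⇒ active
  2. U2 → U4 → U5 ← U3 — U4:chain[blocks]; U5:collider[open] ⇒ blocked
At least one path is unblocked, so d-separation fails.

No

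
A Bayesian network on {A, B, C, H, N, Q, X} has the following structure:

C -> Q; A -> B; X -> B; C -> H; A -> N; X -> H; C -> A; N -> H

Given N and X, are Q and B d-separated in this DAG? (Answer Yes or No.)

No

Enumerating the 4 paths from Q to B and testing each for blocking by {N, X}:
Path 1: Q ← C → H ← X → B
  H is a collider here and neither H nor any of its descendants is conditioned on, so the collider stays closed — the path is blocked at H.
Path 2: Q ← C → H ← N ← A → B
  H is a collider here and neither H nor any of its descendants is conditioned on, so the collider stays closed — the path is blocked at H.
Path 3: Q ← C → A → N → H ← X → B
  N is a chain here and N is conditioned on, so the path is blocked at N.
Path 4: Q ← C → A → B
  C is a fork and C is not conditioned on; A is a chain and A is not conditioned on — no node blocks this path, so it is active.
Because an active path exists, Q and B are not d-separated.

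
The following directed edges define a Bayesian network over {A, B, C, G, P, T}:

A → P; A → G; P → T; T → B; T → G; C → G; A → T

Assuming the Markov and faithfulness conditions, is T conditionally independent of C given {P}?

Yes

Enumerating the 3 paths from T to C and testing each for blocking by {P}:
Path 1: T ← P ← A → G ← C
  P is a chain here and P is conditioned on, so the path is blocked at P.
Path 2: T → G ← C
  G is a collider here and neither G nor any of its descendants is conditioned on, so the collider stays closed — the path is blocked at G.
Path 3: T ← A → G ← C
  G is a collider here and neither G nor any of its descendants is conditioned on, so the collider stays closed — the path is blocked at G.
Since every path is blocked, d-separation holds.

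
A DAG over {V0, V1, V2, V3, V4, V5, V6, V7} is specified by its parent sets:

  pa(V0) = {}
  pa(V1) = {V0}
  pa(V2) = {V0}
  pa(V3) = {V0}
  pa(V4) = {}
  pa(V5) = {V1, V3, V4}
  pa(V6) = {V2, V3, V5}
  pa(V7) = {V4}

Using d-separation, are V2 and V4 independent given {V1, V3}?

Enumerating the 6 paths from V2 to V4 and testing each for blocking by {V1, V3}:
Path 1: V2 → V6 ← V5 ← V4
  V6 is a collider here and neither V6 nor any of its descendants is conditioned on, so the collider stays closed — the path is blocked at V6.
Path 2: V2 → V6 ← V3 → V5 ← V4
  V6 is a collider here and neither V6 nor any of its descendants is conditioned on, so the collider stays closed — the path is blocked at V6.
Path 3: V2 → V6 ← V3 ← V0 → V1 → V5 ← V4
  V6 is a collider here and neither V6 nor any of its descendants is conditioned on, so the collider stays closed — the path is blocked at V6.
Path 4: V2 ← V0 → V1 → V5 ← V4
  V1 is a chain here and V1 is conditioned on, so the path is blocked at V1.
Path 5: V2 ← V0 → V3 → V6 ← V5 ← V4
  V3 is a chain here and V3 is conditioned on, so the path is blocked at V3.
Path 6: V2 ← V0 → V3 → V5 ← V4
  V3 is a chain here and V3 is conditioned on, so the path is blocked at V3.
All paths are blocked; V2 ⊥ V4 | {V1, V3} holds.

Yes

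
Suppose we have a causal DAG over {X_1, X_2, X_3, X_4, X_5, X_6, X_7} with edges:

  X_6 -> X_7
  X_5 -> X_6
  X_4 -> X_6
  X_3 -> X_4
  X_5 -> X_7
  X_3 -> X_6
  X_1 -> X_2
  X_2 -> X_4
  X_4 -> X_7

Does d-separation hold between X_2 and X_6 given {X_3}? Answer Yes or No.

No

We examine all 4 paths between X_2 and X_6:
  1. X_2 → X_4 ← X_3 → X_6 — X_4:collider[blocks]; X_3:fork[blocks] ⇒ blocked
  2. X_2 → X_4 → X_6 — X_4:chain[open] ⇒ active
  3. X_2 → X_4 → X_7 ← X_6 — X_4:chain[open]; X_7:collider[blocks] ⇒ blocked
  4. X_2 → X_4 → X_7 ← X_5 → X_6 — X_4:chain[open]; X_7:collider[blocks]; X_5:fork[open] ⇒ blocked
At least one path is unblocked, so d-separation fails.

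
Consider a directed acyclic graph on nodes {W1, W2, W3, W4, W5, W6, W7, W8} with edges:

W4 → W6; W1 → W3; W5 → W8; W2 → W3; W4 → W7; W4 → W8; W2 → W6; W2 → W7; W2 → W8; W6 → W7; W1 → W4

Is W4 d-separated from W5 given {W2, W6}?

Enumerating the 6 paths from W4 to W5 and testing each for blocking by {W2, W6}:
Path 1: W4 → W7 ← W6 ← W2 → W8 ← W5
  W7 is a collider here and neither W7 nor any of its descendants is conditioned on, so the collider stays closed — the path is blocked at W7.
Path 2: W4 → W7 ← W2 → W8 ← W5
  W7 is a collider here and neither W7 nor any of its descendants is conditioned on, so the collider stays closed — the path is blocked at W7.
Path 3: W4 → W6 → W7 ← W2 → W8 ← W5
  W6 is a chain here and W6 is conditioned on, so the path is blocked at W6.
Path 4: W4 → W6 ← W2 → W8 ← W5
  W2 is a fork here and W2 is conditioned on, so the path is blocked at W2.
Path 5: W4 ← W1 → W3 ← W2 → W8 ← W5
  W3 is a collider here and neither W3 nor any of its descendants is conditioned on, so the collider stays closed — the path is blocked at W3.
Path 6: W4 → W8 ← W5
  W8 is a collider here and neither W8 nor any of its descendants is conditioned on, so the collider stays closed — the path is blocked at W8.
Every path is blocked, so W4 and W5 are d-separated given {W2, W6}.

Yes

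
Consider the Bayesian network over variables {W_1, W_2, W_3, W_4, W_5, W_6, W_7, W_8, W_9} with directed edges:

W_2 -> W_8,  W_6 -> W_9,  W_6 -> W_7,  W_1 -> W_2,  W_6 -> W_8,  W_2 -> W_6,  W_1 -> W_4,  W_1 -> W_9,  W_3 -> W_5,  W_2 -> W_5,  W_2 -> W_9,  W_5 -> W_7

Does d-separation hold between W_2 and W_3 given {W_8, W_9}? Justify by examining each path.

We examine all 5 paths between W_2 and W_3:
Path 1: W_2 → W_8 ← W_6 → W_7 ← W_5 ← W_3
  W_7 is a collider here and neither W_7 nor any of its descendants is conditioned on, so the collider stays closed — the path is blocked at W_7.
Path 2: W_2 → W_9 ← W_6 → W_7 ← W_5 ← W_3
  W_7 is a collider here and neither W_7 nor any of its descendants is conditioned on, so the collider stays closed — the path is blocked at W_7.
Path 3: W_2 ← W_1 → W_9 ← W_6 → W_7 ← W_5 ← W_3
  W_7 is a collider here and neither W_7 nor any of its descendants is conditioned on, so the collider stays closed — the path is blocked at W_7.
Path 4: W_2 → W_5 ← W_3
  W_5 is a collider here and neither W_5 nor any of its descendants is conditioned on, so the collider stays closed — the path is blocked at W_5.
Path 5: W_2 → W_6 → W_7 ← W_5 ← W_3
  W_7 is a collider here and neither W_7 nor any of its descendants is conditioned on, so the collider stays closed — the path is blocked at W_7.
Since every path is blocked, d-separation holds.

Yes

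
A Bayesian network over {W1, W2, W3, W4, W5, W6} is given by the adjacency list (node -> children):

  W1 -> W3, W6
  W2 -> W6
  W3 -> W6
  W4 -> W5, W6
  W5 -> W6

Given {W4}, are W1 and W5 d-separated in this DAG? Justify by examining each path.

4 paths connect W1 and W5; each must be blocked for d-separation to hold:
Path 1: W1 → W3 → W6 ← W5
  W6 is a collider here and neither W6 nor any of its descendants is conditioned on, so the collider stays closed — the path is blocked at W6.
Path 2: W1 → W3 → W6 ← W4 → W5
  W6 is a collider here and neither W6 nor any of its descendants is conditioned on, so the collider stays closed — the path is blocked at W6.
Path 3: W1 → W6 ← W5
  W6 is a collider here and neither W6 nor any of its descendants is conditioned on, so the collider stays closed — the path is blocked at W6.
Path 4: W1 → W6 ← W4 → W5
  W6 is a collider here and neither W6 nor any of its descendants is conditioned on, so the collider stays closed — the path is blocked at W6.
Every path is blocked, so W1 and W5 are d-separated given {W4}.

Yes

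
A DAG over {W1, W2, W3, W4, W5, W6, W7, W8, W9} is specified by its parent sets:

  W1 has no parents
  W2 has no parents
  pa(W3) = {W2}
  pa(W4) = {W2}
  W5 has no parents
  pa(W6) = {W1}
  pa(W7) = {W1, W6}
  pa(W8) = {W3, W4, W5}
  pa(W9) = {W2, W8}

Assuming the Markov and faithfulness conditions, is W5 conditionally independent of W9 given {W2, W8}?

Enumerating the 3 paths from W5 to W9 and testing each for blocking by {W2, W8}:
Path 1: W5 → W8 → W9
  W8 is a chain here and W8 is conditioned on, so the path is blocked at W8.
Path 2: W5 → W8 ← W3 ← W2 → W9
  W2 is a fork here and W2 is conditioned on, so the path is blocked at W2.
Path 3: W5 → W8 ← W4 ← W2 → W9
  W2 is a fork here and W2 is conditioned on, so the path is blocked at W2.
Since every path is blocked, d-separation holds.

Yes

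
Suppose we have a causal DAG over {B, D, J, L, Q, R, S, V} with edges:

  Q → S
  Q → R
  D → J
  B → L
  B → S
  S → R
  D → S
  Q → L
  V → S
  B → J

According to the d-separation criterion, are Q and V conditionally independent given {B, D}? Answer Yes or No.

We examine all 4 paths between Q and V:
Path 1: Q → R ← S ← V
  R is a collider here and neither R nor any of its descendants is conditioned on, so the collider stays closed — the path is blocked at R.
Path 2: Q → S ← V
  S is a collider here and neither S nor any of its descendants is conditioned on, so the collider stays closed — the path is blocked at S.
Path 3: Q → L ← B → J ← D → S ← V
  L is a collider here and neither L nor any of its descendants is conditioned on, so the collider stays closed — the path is blocked at L.
Path 4: Q → L ← B → S ← V
  L is a collider here and neither L nor any of its descendants is conditioned on, so the collider stays closed — the path is blocked at L.
Since every path is blocked, d-separation holds.

Yes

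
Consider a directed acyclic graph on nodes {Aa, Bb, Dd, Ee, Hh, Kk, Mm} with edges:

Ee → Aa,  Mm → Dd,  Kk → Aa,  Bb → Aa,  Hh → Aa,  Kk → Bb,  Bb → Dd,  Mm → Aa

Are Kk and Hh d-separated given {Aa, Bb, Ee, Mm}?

No

We examine all 3 paths between Kk and Hh:
Path 1: Kk → Aa ← Hh
  Aa is a collider and Aa is conditioned on, which opens it — no node blocks this path, so it is active.
Path 2: Kk → Bb → Aa ← Hh
  Bb is a chain here and Bb is conditioned on, so the path is blocked at Bb.
Path 3: Kk → Bb → Dd ← Mm → Aa ← Hh
  Bb is a chain here and Bb is conditioned on, so the path is blocked at Bb.
Because an active path exists, Kk and Hh are not d-separated.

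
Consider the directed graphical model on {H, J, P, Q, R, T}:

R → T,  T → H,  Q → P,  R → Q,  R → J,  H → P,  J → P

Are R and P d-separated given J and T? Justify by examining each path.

No

There are 3 undirected paths between R and P; checking each against the conditioning set {J, T}:
Path 1: R → J → P
  J is a chain here and J is conditioned on, so the path is blocked at J.
Path 2: R → T → H → P
  T is a chain here and T is conditioned on, so the path is blocked at T.
Path 3: R → Q → P
  Q is a chain and Q is not conditioned on — no node blocks this path, so it is active.
Because an active path exists, R and P are not d-separated.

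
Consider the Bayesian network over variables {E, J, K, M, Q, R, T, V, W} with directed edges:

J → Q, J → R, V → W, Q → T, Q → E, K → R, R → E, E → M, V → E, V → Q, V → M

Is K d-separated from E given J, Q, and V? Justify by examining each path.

No

We examine all 4 paths between K and E:
  1. K → R ← J → Q ← V → M ← E — R:collider[blocks]; J:fork[blocks]; Q:collider[open]; V:fork[blocks]; M:collider[blocks] ⇒ blocked
  2. K → R ← J → Q ← V → E — R:collider[blocks]; J:fork[blocks]; Q:collider[open]; V:fork[blocks] ⇒ blocked
  3. K → R ← J → Q → E — R:collider[blocks]; J:fork[blocks]; Q:chain[blocks] ⇒ blocked
  4. K → R → E — R:chain[open] ⇒ active
At least one path is unblocked, so d-separation fails.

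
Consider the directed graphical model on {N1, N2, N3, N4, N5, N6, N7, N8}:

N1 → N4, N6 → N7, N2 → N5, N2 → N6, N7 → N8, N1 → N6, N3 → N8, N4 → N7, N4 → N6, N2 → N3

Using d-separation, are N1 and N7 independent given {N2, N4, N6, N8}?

We examine all 6 paths between N1 and N7:
Path 1: N1 → N4 → N7
  N4 is a chain here and N4 is conditioned on, so the path is blocked at N4.
Path 2: N1 → N4 → N6 → N7
  N4 is a chain here and N4 is conditioned on, so the path is blocked at N4.
Path 3: N1 → N4 → N6 ← N2 → N3 → N8 ← N7
  N4 is a chain here and N4 is conditioned on, so the path is blocked at N4.
Path 4: N1 → N6 ← N4 → N7
  N4 is a fork here and N4 is conditioned on, so the path is blocked at N4.
Path 5: N1 → N6 → N7
  N6 is a chain here and N6 is conditioned on, so the path is blocked at N6.
Path 6: N1 → N6 ← N2 → N3 → N8 ← N7
  N2 is a fork here and N2 is conditioned on, so the path is blocked at N2.
All paths are blocked; N1 ⊥ N7 | {N2, N4, N6, N8} holds.

Yes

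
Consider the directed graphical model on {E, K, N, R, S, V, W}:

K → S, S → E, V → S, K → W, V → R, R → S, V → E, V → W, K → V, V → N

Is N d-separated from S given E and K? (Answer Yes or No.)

We examine all 5 paths between N and S:
  1. N ← V → W ← K → S — V:fork[open]; W:collider[blocks]; K:fork[blocks] ⇒ blocked
  2. N ← V ← K → S — V:chain[open]; K:fork[blocks] ⇒ blocked
  3. N ← V → E ← S — V:fork[open]; E:collider[open] ⇒ active
  4. N ← V → R → S — V:fork[open]; R:chain[open] ⇒ active
  5. N ← V → S — V:fork[open] ⇒ active
Since the path N ← V → E ← S is active, N and S are not d-separated given {E, K}.

No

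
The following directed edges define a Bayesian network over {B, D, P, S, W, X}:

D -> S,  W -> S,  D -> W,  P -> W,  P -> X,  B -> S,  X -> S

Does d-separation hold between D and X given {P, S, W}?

4 paths connect D and X; each must be blocked for d-separation to hold:
Path 1: D → S ← W ← P → X
  W is a chain here and W is conditioned on, so the path is blocked at W.
Path 2: D → S ← X
  S is a collider and S is conditioned on, which opens it — no node blocks this path, so it is active.
Path 3: D → W → S ← X
  W is a chain here and W is conditioned on, so the path is blocked at W.
Path 4: D → W ← P → X
  P is a fork here and P is conditioned on, so the path is blocked at P.
Because an active path exists, D and X are not d-separated.

No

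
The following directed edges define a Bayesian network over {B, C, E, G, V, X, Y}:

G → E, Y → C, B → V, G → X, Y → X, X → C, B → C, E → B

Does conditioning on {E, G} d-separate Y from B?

Yes

4 paths connect Y and B; each must be blocked for d-separation to hold:
  1. Y → C ← X ← G → E → B — C:collider[blocks]; X:chain[open]; G:fork[blocks]; E:chain[blocks] ⇒ blocked
  2. Y → C ← B — C:collider[blocks] ⇒ blocked
  3. Y → X ← G → E → B — X:collider[blocks]; G:fork[blocks]; E:chain[blocks] ⇒ blocked
  4. Y → X → C ← B — X:chain[open]; C:collider[blocks] ⇒ blocked
All paths are blocked; Y ⊥ B | {E, G} holds.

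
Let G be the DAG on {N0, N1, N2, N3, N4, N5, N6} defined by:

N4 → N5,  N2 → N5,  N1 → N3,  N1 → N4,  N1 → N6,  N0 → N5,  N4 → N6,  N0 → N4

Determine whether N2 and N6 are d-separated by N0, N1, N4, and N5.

We examine all 4 paths between N2 and N6:
  1. N2 → N5 ← N0 → N4 ← N1 → N6 — N5:collider[open]; N0:fork[blocks]; N4:collider[open]; N1:fork[blocks] ⇒ blocked
  2. N2 → N5 ← N0 → N4 → N6 — N5:collider[open]; N0:fork[blocks]; N4:chain[blocks] ⇒ blocked
  3. N2 → N5 ← N4 ← N1 → N6 — N5:collider[open]; N4:chain[blocks]; N1:fork[blocks] ⇒ blocked
  4. N2 → N5 ← N4 → N6 — N5:collider[open]; N4:fork[blocks] ⇒ blocked
Since every path is blocked, d-separation holds.

Yes — N2 and N6 are d-separated given {N0, N1, N4, N5}.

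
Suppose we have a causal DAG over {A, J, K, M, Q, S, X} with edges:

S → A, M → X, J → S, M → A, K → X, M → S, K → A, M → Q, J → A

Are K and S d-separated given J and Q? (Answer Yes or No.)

Yes

6 paths connect K and S; each must be blocked for d-separation to hold:
  1. K → A ← S — A:collider[blocks] ⇒ blocked
  2. K → A ← M → S — A:collider[blocks]; M:fork[open] ⇒ blocked
  3. K → A ← J → S — A:collider[blocks]; J:fork[blocks] ⇒ blocked
  4. K → X ← M → S — X:collider[blocks]; M:fork[open] ⇒ blocked
  5. K → X ← M → A ← S — X:collider[blocks]; M:fork[open]; A:collider[blocks] ⇒ blocked
  6. K → X ← M → A ← J → S — X:collider[blocks]; M:fork[open]; A:collider[blocks]; J:fork[blocks] ⇒ blocked
Every path is blocked, so K and S are d-separated given {J, Q}.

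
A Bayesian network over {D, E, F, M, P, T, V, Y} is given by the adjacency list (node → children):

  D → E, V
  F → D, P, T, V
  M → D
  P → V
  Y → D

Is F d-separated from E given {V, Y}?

We examine all 3 paths between F and E:
Path 1: F → V ← D → E
  V is a collider and V is conditioned on, which opens it; D is a fork and D is not conditioned on — no node blocks this path, so it is active.
Path 2: F → D → E
  D is a chain and D is not conditioned on — no node blocks this path, so it is active.
Path 3: F → P → V ← D → E
  P is a chain and P is not conditioned on; V is a collider and V is conditioned on, which opens it; D is a fork and D is not conditioned on — no node blocks this path, so it is active.
At least one path is unblocked, so d-separation fails.

No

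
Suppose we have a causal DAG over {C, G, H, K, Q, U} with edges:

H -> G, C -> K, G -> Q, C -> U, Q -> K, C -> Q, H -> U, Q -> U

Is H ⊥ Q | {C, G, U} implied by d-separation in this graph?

4 paths connect H and Q; each must be blocked for d-separation to hold:
Path 1: H → G → Q
  G is a chain here and G is conditioned on, so the path is blocked at G.
Path 2: H → U ← C → K ← Q
  C is a fork here and C is conditioned on, so the path is blocked at C.
Path 3: H → U ← C → Q
  C is a fork here and C is conditioned on, so the path is blocked at C.
Path 4: H → U ← Q
  U is a collider and U is conditioned on, which opens it — no node blocks this path, so it is active.
At least one path is unblocked, so d-separation fails.

No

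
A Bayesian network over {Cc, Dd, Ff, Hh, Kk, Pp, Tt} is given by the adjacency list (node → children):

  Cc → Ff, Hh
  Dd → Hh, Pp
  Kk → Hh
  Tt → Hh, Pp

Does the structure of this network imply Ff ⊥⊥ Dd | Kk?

Enumerating the 2 paths from Ff to Dd and testing each for blocking by {Kk}:
  1. Ff ← Cc → Hh ← Dd — Cc:fork[open]; Hh:collider[blocks] ⇒ blocked
  2. Ff ← Cc → Hh ← Tt → Pp ← Dd — Cc:fork[open]; Hh:collider[blocks]; Tt:fork[open]; Pp:collider[blocks] ⇒ blocked
Every path is blocked, so Ff and Dd are d-separated given {Kk}.

Yes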